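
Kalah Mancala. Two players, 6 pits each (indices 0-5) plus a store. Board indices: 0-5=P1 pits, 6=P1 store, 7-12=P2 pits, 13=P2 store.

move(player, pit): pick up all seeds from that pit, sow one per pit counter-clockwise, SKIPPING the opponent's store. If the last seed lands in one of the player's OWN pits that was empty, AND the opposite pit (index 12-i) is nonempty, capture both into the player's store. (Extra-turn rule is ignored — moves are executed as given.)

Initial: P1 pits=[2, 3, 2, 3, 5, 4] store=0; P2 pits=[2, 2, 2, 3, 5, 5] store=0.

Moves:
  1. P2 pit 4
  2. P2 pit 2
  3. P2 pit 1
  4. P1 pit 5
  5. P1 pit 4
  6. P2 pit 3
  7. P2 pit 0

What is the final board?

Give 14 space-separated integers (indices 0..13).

Answer: 4 1 3 3 0 1 2 0 3 4 1 2 7 7

Derivation:
Move 1: P2 pit4 -> P1=[3,4,3,3,5,4](0) P2=[2,2,2,3,0,6](1)
Move 2: P2 pit2 -> P1=[3,0,3,3,5,4](0) P2=[2,2,0,4,0,6](6)
Move 3: P2 pit1 -> P1=[3,0,3,3,5,4](0) P2=[2,0,1,5,0,6](6)
Move 4: P1 pit5 -> P1=[3,0,3,3,5,0](1) P2=[3,1,2,5,0,6](6)
Move 5: P1 pit4 -> P1=[3,0,3,3,0,1](2) P2=[4,2,3,5,0,6](6)
Move 6: P2 pit3 -> P1=[4,1,3,3,0,1](2) P2=[4,2,3,0,1,7](7)
Move 7: P2 pit0 -> P1=[4,1,3,3,0,1](2) P2=[0,3,4,1,2,7](7)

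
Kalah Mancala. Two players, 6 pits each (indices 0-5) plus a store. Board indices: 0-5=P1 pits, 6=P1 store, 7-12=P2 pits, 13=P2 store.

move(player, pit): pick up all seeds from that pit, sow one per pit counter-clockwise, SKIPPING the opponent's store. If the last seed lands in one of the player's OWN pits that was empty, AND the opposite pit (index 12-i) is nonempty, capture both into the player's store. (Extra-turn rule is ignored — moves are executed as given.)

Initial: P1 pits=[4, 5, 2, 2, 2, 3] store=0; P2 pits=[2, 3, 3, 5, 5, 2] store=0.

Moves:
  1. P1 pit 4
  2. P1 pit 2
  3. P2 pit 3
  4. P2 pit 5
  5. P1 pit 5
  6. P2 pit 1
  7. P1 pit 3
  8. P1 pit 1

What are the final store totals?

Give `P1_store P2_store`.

Move 1: P1 pit4 -> P1=[4,5,2,2,0,4](1) P2=[2,3,3,5,5,2](0)
Move 2: P1 pit2 -> P1=[4,5,0,3,0,4](5) P2=[2,0,3,5,5,2](0)
Move 3: P2 pit3 -> P1=[5,6,0,3,0,4](5) P2=[2,0,3,0,6,3](1)
Move 4: P2 pit5 -> P1=[6,7,0,3,0,4](5) P2=[2,0,3,0,6,0](2)
Move 5: P1 pit5 -> P1=[6,7,0,3,0,0](6) P2=[3,1,4,0,6,0](2)
Move 6: P2 pit1 -> P1=[6,7,0,3,0,0](6) P2=[3,0,5,0,6,0](2)
Move 7: P1 pit3 -> P1=[6,7,0,0,1,1](7) P2=[3,0,5,0,6,0](2)
Move 8: P1 pit1 -> P1=[6,0,1,1,2,2](8) P2=[4,1,5,0,6,0](2)

Answer: 8 2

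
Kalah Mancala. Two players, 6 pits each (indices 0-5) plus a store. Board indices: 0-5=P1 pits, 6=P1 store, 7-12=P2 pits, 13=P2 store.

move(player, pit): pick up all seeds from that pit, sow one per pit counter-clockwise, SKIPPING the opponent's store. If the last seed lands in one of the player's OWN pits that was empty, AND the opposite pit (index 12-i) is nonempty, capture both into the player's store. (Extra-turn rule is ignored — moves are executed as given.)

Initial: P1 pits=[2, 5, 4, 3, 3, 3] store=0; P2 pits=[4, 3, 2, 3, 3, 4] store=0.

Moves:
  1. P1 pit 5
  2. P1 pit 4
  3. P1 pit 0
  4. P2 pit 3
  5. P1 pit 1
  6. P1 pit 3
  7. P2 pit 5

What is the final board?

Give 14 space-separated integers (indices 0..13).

Answer: 1 1 7 1 2 3 4 8 4 2 0 4 0 2

Derivation:
Move 1: P1 pit5 -> P1=[2,5,4,3,3,0](1) P2=[5,4,2,3,3,4](0)
Move 2: P1 pit4 -> P1=[2,5,4,3,0,1](2) P2=[6,4,2,3,3,4](0)
Move 3: P1 pit0 -> P1=[0,6,5,3,0,1](2) P2=[6,4,2,3,3,4](0)
Move 4: P2 pit3 -> P1=[0,6,5,3,0,1](2) P2=[6,4,2,0,4,5](1)
Move 5: P1 pit1 -> P1=[0,0,6,4,1,2](3) P2=[7,4,2,0,4,5](1)
Move 6: P1 pit3 -> P1=[0,0,6,0,2,3](4) P2=[8,4,2,0,4,5](1)
Move 7: P2 pit5 -> P1=[1,1,7,1,2,3](4) P2=[8,4,2,0,4,0](2)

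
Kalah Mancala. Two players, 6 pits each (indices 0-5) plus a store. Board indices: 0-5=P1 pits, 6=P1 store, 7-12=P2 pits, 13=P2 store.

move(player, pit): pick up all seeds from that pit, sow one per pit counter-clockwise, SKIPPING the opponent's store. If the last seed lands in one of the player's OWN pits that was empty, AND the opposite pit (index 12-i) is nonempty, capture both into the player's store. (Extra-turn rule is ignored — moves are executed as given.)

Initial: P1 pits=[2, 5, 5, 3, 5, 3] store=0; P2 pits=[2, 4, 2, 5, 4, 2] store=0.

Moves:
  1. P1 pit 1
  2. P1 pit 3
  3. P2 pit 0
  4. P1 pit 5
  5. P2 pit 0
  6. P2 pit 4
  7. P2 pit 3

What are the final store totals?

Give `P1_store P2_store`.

Move 1: P1 pit1 -> P1=[2,0,6,4,6,4](1) P2=[2,4,2,5,4,2](0)
Move 2: P1 pit3 -> P1=[2,0,6,0,7,5](2) P2=[3,4,2,5,4,2](0)
Move 3: P2 pit0 -> P1=[2,0,6,0,7,5](2) P2=[0,5,3,6,4,2](0)
Move 4: P1 pit5 -> P1=[2,0,6,0,7,0](3) P2=[1,6,4,7,4,2](0)
Move 5: P2 pit0 -> P1=[2,0,6,0,7,0](3) P2=[0,7,4,7,4,2](0)
Move 6: P2 pit4 -> P1=[3,1,6,0,7,0](3) P2=[0,7,4,7,0,3](1)
Move 7: P2 pit3 -> P1=[4,2,7,1,7,0](3) P2=[0,7,4,0,1,4](2)

Answer: 3 2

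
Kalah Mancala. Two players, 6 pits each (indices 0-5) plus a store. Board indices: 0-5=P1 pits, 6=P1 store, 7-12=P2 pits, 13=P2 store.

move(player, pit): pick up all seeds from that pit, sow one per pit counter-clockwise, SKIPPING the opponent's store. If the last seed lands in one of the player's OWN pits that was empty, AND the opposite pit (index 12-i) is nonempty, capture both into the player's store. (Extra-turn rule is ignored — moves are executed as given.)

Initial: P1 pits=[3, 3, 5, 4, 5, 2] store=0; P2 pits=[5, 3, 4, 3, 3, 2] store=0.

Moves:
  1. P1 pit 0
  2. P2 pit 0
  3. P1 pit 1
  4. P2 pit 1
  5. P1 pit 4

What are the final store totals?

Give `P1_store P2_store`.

Move 1: P1 pit0 -> P1=[0,4,6,5,5,2](0) P2=[5,3,4,3,3,2](0)
Move 2: P2 pit0 -> P1=[0,4,6,5,5,2](0) P2=[0,4,5,4,4,3](0)
Move 3: P1 pit1 -> P1=[0,0,7,6,6,3](0) P2=[0,4,5,4,4,3](0)
Move 4: P2 pit1 -> P1=[0,0,7,6,6,3](0) P2=[0,0,6,5,5,4](0)
Move 5: P1 pit4 -> P1=[0,0,7,6,0,4](1) P2=[1,1,7,6,5,4](0)

Answer: 1 0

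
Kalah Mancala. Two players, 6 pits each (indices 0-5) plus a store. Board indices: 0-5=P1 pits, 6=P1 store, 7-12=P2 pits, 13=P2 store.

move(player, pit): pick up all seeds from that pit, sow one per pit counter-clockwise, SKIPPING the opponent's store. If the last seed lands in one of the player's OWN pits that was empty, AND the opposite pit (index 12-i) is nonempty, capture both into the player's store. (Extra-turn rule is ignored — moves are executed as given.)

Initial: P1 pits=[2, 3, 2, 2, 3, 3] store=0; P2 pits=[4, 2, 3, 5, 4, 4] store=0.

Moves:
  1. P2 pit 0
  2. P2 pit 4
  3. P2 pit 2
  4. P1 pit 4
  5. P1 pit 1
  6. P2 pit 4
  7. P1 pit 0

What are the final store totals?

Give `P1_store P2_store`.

Move 1: P2 pit0 -> P1=[2,3,2,2,3,3](0) P2=[0,3,4,6,5,4](0)
Move 2: P2 pit4 -> P1=[3,4,3,2,3,3](0) P2=[0,3,4,6,0,5](1)
Move 3: P2 pit2 -> P1=[3,4,3,2,3,3](0) P2=[0,3,0,7,1,6](2)
Move 4: P1 pit4 -> P1=[3,4,3,2,0,4](1) P2=[1,3,0,7,1,6](2)
Move 5: P1 pit1 -> P1=[3,0,4,3,1,5](1) P2=[1,3,0,7,1,6](2)
Move 6: P2 pit4 -> P1=[3,0,4,3,1,5](1) P2=[1,3,0,7,0,7](2)
Move 7: P1 pit0 -> P1=[0,1,5,4,1,5](1) P2=[1,3,0,7,0,7](2)

Answer: 1 2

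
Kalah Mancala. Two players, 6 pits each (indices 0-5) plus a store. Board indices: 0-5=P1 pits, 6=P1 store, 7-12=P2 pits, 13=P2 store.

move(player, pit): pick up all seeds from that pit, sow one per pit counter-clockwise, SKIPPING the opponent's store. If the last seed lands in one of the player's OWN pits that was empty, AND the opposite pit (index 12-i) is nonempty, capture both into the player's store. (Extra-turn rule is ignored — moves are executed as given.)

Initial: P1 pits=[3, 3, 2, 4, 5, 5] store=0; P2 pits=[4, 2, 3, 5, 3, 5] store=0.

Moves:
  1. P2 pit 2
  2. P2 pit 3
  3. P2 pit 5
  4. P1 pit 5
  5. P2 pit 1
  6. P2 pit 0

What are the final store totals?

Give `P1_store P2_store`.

Answer: 1 8

Derivation:
Move 1: P2 pit2 -> P1=[3,3,2,4,5,5](0) P2=[4,2,0,6,4,6](0)
Move 2: P2 pit3 -> P1=[4,4,3,4,5,5](0) P2=[4,2,0,0,5,7](1)
Move 3: P2 pit5 -> P1=[5,5,4,5,6,6](0) P2=[4,2,0,0,5,0](2)
Move 4: P1 pit5 -> P1=[5,5,4,5,6,0](1) P2=[5,3,1,1,6,0](2)
Move 5: P2 pit1 -> P1=[5,5,4,5,6,0](1) P2=[5,0,2,2,7,0](2)
Move 6: P2 pit0 -> P1=[0,5,4,5,6,0](1) P2=[0,1,3,3,8,0](8)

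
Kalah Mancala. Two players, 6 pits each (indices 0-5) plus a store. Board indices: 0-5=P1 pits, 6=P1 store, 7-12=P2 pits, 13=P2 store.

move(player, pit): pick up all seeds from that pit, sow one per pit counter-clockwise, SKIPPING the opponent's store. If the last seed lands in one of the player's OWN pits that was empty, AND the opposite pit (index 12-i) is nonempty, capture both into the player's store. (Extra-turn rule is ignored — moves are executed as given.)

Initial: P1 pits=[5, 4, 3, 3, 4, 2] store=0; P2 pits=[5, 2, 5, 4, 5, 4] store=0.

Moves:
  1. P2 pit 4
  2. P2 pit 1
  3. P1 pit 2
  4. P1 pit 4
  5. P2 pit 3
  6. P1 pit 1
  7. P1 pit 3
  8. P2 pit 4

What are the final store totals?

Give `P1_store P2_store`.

Answer: 4 2

Derivation:
Move 1: P2 pit4 -> P1=[6,5,4,3,4,2](0) P2=[5,2,5,4,0,5](1)
Move 2: P2 pit1 -> P1=[6,5,4,3,4,2](0) P2=[5,0,6,5,0,5](1)
Move 3: P1 pit2 -> P1=[6,5,0,4,5,3](1) P2=[5,0,6,5,0,5](1)
Move 4: P1 pit4 -> P1=[6,5,0,4,0,4](2) P2=[6,1,7,5,0,5](1)
Move 5: P2 pit3 -> P1=[7,6,0,4,0,4](2) P2=[6,1,7,0,1,6](2)
Move 6: P1 pit1 -> P1=[7,0,1,5,1,5](3) P2=[7,1,7,0,1,6](2)
Move 7: P1 pit3 -> P1=[7,0,1,0,2,6](4) P2=[8,2,7,0,1,6](2)
Move 8: P2 pit4 -> P1=[7,0,1,0,2,6](4) P2=[8,2,7,0,0,7](2)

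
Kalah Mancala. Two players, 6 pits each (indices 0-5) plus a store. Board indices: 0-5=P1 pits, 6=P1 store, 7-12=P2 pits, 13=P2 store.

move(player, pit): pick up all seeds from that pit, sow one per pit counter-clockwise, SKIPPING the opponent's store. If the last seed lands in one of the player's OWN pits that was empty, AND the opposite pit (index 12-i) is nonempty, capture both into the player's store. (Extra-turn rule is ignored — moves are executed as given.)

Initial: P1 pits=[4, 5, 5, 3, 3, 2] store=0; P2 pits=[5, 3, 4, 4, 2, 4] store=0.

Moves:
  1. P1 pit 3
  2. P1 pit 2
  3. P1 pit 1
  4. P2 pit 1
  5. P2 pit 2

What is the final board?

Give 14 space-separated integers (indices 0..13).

Answer: 5 0 1 2 6 5 3 6 0 0 6 4 5 1

Derivation:
Move 1: P1 pit3 -> P1=[4,5,5,0,4,3](1) P2=[5,3,4,4,2,4](0)
Move 2: P1 pit2 -> P1=[4,5,0,1,5,4](2) P2=[6,3,4,4,2,4](0)
Move 3: P1 pit1 -> P1=[4,0,1,2,6,5](3) P2=[6,3,4,4,2,4](0)
Move 4: P2 pit1 -> P1=[4,0,1,2,6,5](3) P2=[6,0,5,5,3,4](0)
Move 5: P2 pit2 -> P1=[5,0,1,2,6,5](3) P2=[6,0,0,6,4,5](1)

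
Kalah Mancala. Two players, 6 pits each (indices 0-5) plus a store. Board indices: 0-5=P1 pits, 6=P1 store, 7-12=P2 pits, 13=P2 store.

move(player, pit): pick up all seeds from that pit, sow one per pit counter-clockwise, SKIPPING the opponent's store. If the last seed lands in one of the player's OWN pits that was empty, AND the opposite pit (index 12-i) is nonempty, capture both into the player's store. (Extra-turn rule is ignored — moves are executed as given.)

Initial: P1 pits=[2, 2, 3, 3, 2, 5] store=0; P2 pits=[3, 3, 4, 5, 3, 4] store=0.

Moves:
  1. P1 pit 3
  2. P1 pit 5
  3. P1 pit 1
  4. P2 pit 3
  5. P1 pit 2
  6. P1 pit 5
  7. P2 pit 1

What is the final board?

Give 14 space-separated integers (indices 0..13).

Move 1: P1 pit3 -> P1=[2,2,3,0,3,6](1) P2=[3,3,4,5,3,4](0)
Move 2: P1 pit5 -> P1=[2,2,3,0,3,0](2) P2=[4,4,5,6,4,4](0)
Move 3: P1 pit1 -> P1=[2,0,4,0,3,0](8) P2=[4,4,0,6,4,4](0)
Move 4: P2 pit3 -> P1=[3,1,5,0,3,0](8) P2=[4,4,0,0,5,5](1)
Move 5: P1 pit2 -> P1=[3,1,0,1,4,1](9) P2=[5,4,0,0,5,5](1)
Move 6: P1 pit5 -> P1=[3,1,0,1,4,0](10) P2=[5,4,0,0,5,5](1)
Move 7: P2 pit1 -> P1=[3,1,0,1,4,0](10) P2=[5,0,1,1,6,6](1)

Answer: 3 1 0 1 4 0 10 5 0 1 1 6 6 1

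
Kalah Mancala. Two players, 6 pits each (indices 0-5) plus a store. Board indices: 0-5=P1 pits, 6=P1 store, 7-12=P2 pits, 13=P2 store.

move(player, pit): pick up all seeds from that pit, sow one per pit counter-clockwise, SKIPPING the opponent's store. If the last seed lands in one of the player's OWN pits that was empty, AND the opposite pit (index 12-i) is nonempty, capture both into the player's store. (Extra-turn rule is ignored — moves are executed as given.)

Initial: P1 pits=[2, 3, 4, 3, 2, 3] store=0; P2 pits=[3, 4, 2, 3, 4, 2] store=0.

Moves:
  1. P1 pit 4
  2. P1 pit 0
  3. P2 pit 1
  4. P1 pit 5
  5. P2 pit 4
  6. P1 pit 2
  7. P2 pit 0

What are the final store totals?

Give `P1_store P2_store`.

Answer: 3 1

Derivation:
Move 1: P1 pit4 -> P1=[2,3,4,3,0,4](1) P2=[3,4,2,3,4,2](0)
Move 2: P1 pit0 -> P1=[0,4,5,3,0,4](1) P2=[3,4,2,3,4,2](0)
Move 3: P2 pit1 -> P1=[0,4,5,3,0,4](1) P2=[3,0,3,4,5,3](0)
Move 4: P1 pit5 -> P1=[0,4,5,3,0,0](2) P2=[4,1,4,4,5,3](0)
Move 5: P2 pit4 -> P1=[1,5,6,3,0,0](2) P2=[4,1,4,4,0,4](1)
Move 6: P1 pit2 -> P1=[1,5,0,4,1,1](3) P2=[5,2,4,4,0,4](1)
Move 7: P2 pit0 -> P1=[1,5,0,4,1,1](3) P2=[0,3,5,5,1,5](1)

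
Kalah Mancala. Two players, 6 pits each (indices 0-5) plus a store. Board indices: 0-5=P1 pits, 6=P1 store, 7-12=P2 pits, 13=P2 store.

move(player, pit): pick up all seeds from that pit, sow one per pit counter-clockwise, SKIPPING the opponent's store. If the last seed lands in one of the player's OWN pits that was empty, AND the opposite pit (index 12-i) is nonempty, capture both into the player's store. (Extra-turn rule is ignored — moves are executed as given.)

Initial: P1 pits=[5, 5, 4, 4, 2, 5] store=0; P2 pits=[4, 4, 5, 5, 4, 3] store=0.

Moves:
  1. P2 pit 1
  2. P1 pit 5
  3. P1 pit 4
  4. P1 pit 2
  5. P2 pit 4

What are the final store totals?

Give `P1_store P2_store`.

Answer: 3 1

Derivation:
Move 1: P2 pit1 -> P1=[5,5,4,4,2,5](0) P2=[4,0,6,6,5,4](0)
Move 2: P1 pit5 -> P1=[5,5,4,4,2,0](1) P2=[5,1,7,7,5,4](0)
Move 3: P1 pit4 -> P1=[5,5,4,4,0,1](2) P2=[5,1,7,7,5,4](0)
Move 4: P1 pit2 -> P1=[5,5,0,5,1,2](3) P2=[5,1,7,7,5,4](0)
Move 5: P2 pit4 -> P1=[6,6,1,5,1,2](3) P2=[5,1,7,7,0,5](1)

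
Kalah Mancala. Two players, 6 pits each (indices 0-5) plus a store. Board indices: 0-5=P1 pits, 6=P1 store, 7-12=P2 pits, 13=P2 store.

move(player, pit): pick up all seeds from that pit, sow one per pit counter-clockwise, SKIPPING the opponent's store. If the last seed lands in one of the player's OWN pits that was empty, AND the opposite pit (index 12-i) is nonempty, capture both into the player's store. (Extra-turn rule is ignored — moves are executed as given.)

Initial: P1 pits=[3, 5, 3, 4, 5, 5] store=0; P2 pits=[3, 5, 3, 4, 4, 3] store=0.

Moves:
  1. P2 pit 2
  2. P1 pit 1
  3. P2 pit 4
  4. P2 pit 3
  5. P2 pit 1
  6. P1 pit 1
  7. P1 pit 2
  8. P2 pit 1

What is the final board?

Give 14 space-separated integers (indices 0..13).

Move 1: P2 pit2 -> P1=[3,5,3,4,5,5](0) P2=[3,5,0,5,5,4](0)
Move 2: P1 pit1 -> P1=[3,0,4,5,6,6](1) P2=[3,5,0,5,5,4](0)
Move 3: P2 pit4 -> P1=[4,1,5,5,6,6](1) P2=[3,5,0,5,0,5](1)
Move 4: P2 pit3 -> P1=[5,2,5,5,6,6](1) P2=[3,5,0,0,1,6](2)
Move 5: P2 pit1 -> P1=[5,2,5,5,6,6](1) P2=[3,0,1,1,2,7](3)
Move 6: P1 pit1 -> P1=[5,0,6,6,6,6](1) P2=[3,0,1,1,2,7](3)
Move 7: P1 pit2 -> P1=[5,0,0,7,7,7](2) P2=[4,1,1,1,2,7](3)
Move 8: P2 pit1 -> P1=[5,0,0,7,7,7](2) P2=[4,0,2,1,2,7](3)

Answer: 5 0 0 7 7 7 2 4 0 2 1 2 7 3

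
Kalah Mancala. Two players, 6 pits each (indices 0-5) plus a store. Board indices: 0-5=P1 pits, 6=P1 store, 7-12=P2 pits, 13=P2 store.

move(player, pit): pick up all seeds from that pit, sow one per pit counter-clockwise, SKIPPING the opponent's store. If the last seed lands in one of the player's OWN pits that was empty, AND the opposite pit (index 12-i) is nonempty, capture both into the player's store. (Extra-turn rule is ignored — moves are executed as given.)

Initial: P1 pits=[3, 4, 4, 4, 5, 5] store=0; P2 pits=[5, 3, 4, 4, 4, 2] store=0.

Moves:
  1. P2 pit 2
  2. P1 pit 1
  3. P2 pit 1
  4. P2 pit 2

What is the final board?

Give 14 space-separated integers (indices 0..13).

Move 1: P2 pit2 -> P1=[3,4,4,4,5,5](0) P2=[5,3,0,5,5,3](1)
Move 2: P1 pit1 -> P1=[3,0,5,5,6,6](0) P2=[5,3,0,5,5,3](1)
Move 3: P2 pit1 -> P1=[3,0,5,5,6,6](0) P2=[5,0,1,6,6,3](1)
Move 4: P2 pit2 -> P1=[3,0,5,5,6,6](0) P2=[5,0,0,7,6,3](1)

Answer: 3 0 5 5 6 6 0 5 0 0 7 6 3 1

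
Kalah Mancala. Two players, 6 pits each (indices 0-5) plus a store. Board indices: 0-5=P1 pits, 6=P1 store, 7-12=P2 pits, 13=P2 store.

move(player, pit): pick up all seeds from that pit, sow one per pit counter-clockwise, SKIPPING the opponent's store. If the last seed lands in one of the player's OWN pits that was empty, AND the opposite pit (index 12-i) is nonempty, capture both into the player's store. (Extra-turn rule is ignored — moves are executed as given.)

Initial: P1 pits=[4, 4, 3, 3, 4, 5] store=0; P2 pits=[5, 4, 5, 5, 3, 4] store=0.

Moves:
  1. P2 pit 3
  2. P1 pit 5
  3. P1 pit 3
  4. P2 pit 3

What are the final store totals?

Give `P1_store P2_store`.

Answer: 2 1

Derivation:
Move 1: P2 pit3 -> P1=[5,5,3,3,4,5](0) P2=[5,4,5,0,4,5](1)
Move 2: P1 pit5 -> P1=[5,5,3,3,4,0](1) P2=[6,5,6,1,4,5](1)
Move 3: P1 pit3 -> P1=[5,5,3,0,5,1](2) P2=[6,5,6,1,4,5](1)
Move 4: P2 pit3 -> P1=[5,5,3,0,5,1](2) P2=[6,5,6,0,5,5](1)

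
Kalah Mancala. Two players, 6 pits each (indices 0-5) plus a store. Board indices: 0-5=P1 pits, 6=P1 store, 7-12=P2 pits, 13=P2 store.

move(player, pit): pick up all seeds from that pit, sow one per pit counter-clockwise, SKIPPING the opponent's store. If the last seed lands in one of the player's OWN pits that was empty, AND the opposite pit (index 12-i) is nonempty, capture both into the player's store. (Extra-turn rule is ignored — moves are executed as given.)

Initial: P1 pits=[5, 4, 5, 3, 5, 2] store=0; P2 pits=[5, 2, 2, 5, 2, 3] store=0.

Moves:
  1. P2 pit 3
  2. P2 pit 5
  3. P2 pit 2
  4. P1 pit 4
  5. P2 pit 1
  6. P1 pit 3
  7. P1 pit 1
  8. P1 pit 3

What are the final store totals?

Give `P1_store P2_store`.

Answer: 3 2

Derivation:
Move 1: P2 pit3 -> P1=[6,5,5,3,5,2](0) P2=[5,2,2,0,3,4](1)
Move 2: P2 pit5 -> P1=[7,6,6,3,5,2](0) P2=[5,2,2,0,3,0](2)
Move 3: P2 pit2 -> P1=[7,6,6,3,5,2](0) P2=[5,2,0,1,4,0](2)
Move 4: P1 pit4 -> P1=[7,6,6,3,0,3](1) P2=[6,3,1,1,4,0](2)
Move 5: P2 pit1 -> P1=[7,6,6,3,0,3](1) P2=[6,0,2,2,5,0](2)
Move 6: P1 pit3 -> P1=[7,6,6,0,1,4](2) P2=[6,0,2,2,5,0](2)
Move 7: P1 pit1 -> P1=[7,0,7,1,2,5](3) P2=[7,0,2,2,5,0](2)
Move 8: P1 pit3 -> P1=[7,0,7,0,3,5](3) P2=[7,0,2,2,5,0](2)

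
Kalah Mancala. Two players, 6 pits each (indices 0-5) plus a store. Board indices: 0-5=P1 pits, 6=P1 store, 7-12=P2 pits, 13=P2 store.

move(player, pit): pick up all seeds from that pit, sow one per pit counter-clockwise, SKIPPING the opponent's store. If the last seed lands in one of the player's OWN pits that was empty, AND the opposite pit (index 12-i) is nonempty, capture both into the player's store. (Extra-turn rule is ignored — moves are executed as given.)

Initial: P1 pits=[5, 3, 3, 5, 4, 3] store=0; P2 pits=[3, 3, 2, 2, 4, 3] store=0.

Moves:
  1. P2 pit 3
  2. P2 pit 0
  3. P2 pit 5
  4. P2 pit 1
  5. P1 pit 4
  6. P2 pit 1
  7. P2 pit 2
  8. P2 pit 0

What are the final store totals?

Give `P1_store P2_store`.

Answer: 1 13

Derivation:
Move 1: P2 pit3 -> P1=[5,3,3,5,4,3](0) P2=[3,3,2,0,5,4](0)
Move 2: P2 pit0 -> P1=[5,3,0,5,4,3](0) P2=[0,4,3,0,5,4](4)
Move 3: P2 pit5 -> P1=[6,4,1,5,4,3](0) P2=[0,4,3,0,5,0](5)
Move 4: P2 pit1 -> P1=[0,4,1,5,4,3](0) P2=[0,0,4,1,6,0](12)
Move 5: P1 pit4 -> P1=[0,4,1,5,0,4](1) P2=[1,1,4,1,6,0](12)
Move 6: P2 pit1 -> P1=[0,4,1,5,0,4](1) P2=[1,0,5,1,6,0](12)
Move 7: P2 pit2 -> P1=[1,4,1,5,0,4](1) P2=[1,0,0,2,7,1](13)
Move 8: P2 pit0 -> P1=[1,4,1,5,0,4](1) P2=[0,1,0,2,7,1](13)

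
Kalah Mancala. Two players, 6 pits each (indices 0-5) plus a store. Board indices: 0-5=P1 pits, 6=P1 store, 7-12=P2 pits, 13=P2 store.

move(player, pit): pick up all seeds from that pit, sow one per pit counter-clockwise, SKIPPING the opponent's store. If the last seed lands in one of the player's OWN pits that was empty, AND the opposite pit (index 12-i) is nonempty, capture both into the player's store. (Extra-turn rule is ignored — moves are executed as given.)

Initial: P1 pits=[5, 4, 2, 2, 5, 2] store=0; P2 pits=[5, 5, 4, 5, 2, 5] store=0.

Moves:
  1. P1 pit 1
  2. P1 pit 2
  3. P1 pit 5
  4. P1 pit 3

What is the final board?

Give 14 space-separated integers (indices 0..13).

Move 1: P1 pit1 -> P1=[5,0,3,3,6,3](0) P2=[5,5,4,5,2,5](0)
Move 2: P1 pit2 -> P1=[5,0,0,4,7,4](0) P2=[5,5,4,5,2,5](0)
Move 3: P1 pit5 -> P1=[5,0,0,4,7,0](1) P2=[6,6,5,5,2,5](0)
Move 4: P1 pit3 -> P1=[5,0,0,0,8,1](2) P2=[7,6,5,5,2,5](0)

Answer: 5 0 0 0 8 1 2 7 6 5 5 2 5 0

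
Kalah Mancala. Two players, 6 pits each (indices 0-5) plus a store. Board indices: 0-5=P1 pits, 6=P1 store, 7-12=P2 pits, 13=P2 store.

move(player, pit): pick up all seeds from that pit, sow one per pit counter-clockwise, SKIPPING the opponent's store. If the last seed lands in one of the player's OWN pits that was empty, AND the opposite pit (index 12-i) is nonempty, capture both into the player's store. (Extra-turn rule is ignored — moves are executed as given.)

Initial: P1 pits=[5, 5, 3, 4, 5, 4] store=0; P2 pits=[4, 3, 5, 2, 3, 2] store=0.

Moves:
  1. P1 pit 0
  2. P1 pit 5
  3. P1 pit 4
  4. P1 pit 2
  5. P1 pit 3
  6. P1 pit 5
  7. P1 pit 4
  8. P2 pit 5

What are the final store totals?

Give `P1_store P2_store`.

Answer: 6 1

Derivation:
Move 1: P1 pit0 -> P1=[0,6,4,5,6,5](0) P2=[4,3,5,2,3,2](0)
Move 2: P1 pit5 -> P1=[0,6,4,5,6,0](1) P2=[5,4,6,3,3,2](0)
Move 3: P1 pit4 -> P1=[0,6,4,5,0,1](2) P2=[6,5,7,4,3,2](0)
Move 4: P1 pit2 -> P1=[0,6,0,6,1,2](3) P2=[6,5,7,4,3,2](0)
Move 5: P1 pit3 -> P1=[0,6,0,0,2,3](4) P2=[7,6,8,4,3,2](0)
Move 6: P1 pit5 -> P1=[0,6,0,0,2,0](5) P2=[8,7,8,4,3,2](0)
Move 7: P1 pit4 -> P1=[0,6,0,0,0,1](6) P2=[8,7,8,4,3,2](0)
Move 8: P2 pit5 -> P1=[1,6,0,0,0,1](6) P2=[8,7,8,4,3,0](1)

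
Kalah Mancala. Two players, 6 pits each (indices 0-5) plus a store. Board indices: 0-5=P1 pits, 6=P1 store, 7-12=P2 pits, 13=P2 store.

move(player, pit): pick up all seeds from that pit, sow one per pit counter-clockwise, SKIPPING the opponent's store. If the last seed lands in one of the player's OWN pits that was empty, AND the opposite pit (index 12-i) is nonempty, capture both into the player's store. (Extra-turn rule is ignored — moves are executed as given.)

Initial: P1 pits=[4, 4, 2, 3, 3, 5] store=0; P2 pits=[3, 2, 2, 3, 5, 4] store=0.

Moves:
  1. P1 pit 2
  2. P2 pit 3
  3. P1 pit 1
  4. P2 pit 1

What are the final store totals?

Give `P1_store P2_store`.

Move 1: P1 pit2 -> P1=[4,4,0,4,4,5](0) P2=[3,2,2,3,5,4](0)
Move 2: P2 pit3 -> P1=[4,4,0,4,4,5](0) P2=[3,2,2,0,6,5](1)
Move 3: P1 pit1 -> P1=[4,0,1,5,5,6](0) P2=[3,2,2,0,6,5](1)
Move 4: P2 pit1 -> P1=[4,0,0,5,5,6](0) P2=[3,0,3,0,6,5](3)

Answer: 0 3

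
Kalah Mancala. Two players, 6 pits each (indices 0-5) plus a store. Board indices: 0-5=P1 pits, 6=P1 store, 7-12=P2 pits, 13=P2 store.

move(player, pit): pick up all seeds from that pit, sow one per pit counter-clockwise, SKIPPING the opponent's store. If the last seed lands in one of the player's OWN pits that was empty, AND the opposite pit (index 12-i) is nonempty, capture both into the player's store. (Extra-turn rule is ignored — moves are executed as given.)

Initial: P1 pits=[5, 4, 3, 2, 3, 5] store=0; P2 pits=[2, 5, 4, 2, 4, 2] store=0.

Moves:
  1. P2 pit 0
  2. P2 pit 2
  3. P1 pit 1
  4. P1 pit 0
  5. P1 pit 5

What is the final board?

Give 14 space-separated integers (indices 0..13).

Move 1: P2 pit0 -> P1=[5,4,3,2,3,5](0) P2=[0,6,5,2,4,2](0)
Move 2: P2 pit2 -> P1=[6,4,3,2,3,5](0) P2=[0,6,0,3,5,3](1)
Move 3: P1 pit1 -> P1=[6,0,4,3,4,6](0) P2=[0,6,0,3,5,3](1)
Move 4: P1 pit0 -> P1=[0,1,5,4,5,7](1) P2=[0,6,0,3,5,3](1)
Move 5: P1 pit5 -> P1=[0,1,5,4,5,0](2) P2=[1,7,1,4,6,4](1)

Answer: 0 1 5 4 5 0 2 1 7 1 4 6 4 1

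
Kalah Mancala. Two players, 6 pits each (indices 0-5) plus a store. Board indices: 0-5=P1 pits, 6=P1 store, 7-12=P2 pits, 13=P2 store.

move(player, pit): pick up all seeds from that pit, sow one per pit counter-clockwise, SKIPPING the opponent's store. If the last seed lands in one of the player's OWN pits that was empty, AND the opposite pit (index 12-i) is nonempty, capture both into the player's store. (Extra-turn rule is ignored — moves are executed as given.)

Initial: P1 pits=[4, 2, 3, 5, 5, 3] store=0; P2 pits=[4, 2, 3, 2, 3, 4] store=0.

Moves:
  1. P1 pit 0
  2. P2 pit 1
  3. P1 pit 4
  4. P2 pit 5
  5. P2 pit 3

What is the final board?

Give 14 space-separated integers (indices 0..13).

Answer: 2 4 5 6 0 4 1 5 1 5 0 4 1 2

Derivation:
Move 1: P1 pit0 -> P1=[0,3,4,6,6,3](0) P2=[4,2,3,2,3,4](0)
Move 2: P2 pit1 -> P1=[0,3,4,6,6,3](0) P2=[4,0,4,3,3,4](0)
Move 3: P1 pit4 -> P1=[0,3,4,6,0,4](1) P2=[5,1,5,4,3,4](0)
Move 4: P2 pit5 -> P1=[1,4,5,6,0,4](1) P2=[5,1,5,4,3,0](1)
Move 5: P2 pit3 -> P1=[2,4,5,6,0,4](1) P2=[5,1,5,0,4,1](2)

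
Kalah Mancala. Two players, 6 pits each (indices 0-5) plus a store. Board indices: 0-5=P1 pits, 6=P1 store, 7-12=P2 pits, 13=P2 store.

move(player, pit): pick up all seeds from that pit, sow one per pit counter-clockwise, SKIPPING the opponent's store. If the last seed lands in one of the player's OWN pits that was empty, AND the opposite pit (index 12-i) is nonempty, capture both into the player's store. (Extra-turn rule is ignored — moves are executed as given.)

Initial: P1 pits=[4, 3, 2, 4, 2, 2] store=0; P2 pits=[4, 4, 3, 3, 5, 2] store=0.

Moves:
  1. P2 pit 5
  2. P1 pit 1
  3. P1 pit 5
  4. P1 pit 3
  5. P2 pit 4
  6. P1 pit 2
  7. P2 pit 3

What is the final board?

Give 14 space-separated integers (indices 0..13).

Move 1: P2 pit5 -> P1=[5,3,2,4,2,2](0) P2=[4,4,3,3,5,0](1)
Move 2: P1 pit1 -> P1=[5,0,3,5,3,2](0) P2=[4,4,3,3,5,0](1)
Move 3: P1 pit5 -> P1=[5,0,3,5,3,0](1) P2=[5,4,3,3,5,0](1)
Move 4: P1 pit3 -> P1=[5,0,3,0,4,1](2) P2=[6,5,3,3,5,0](1)
Move 5: P2 pit4 -> P1=[6,1,4,0,4,1](2) P2=[6,5,3,3,0,1](2)
Move 6: P1 pit2 -> P1=[6,1,0,1,5,2](3) P2=[6,5,3,3,0,1](2)
Move 7: P2 pit3 -> P1=[6,1,0,1,5,2](3) P2=[6,5,3,0,1,2](3)

Answer: 6 1 0 1 5 2 3 6 5 3 0 1 2 3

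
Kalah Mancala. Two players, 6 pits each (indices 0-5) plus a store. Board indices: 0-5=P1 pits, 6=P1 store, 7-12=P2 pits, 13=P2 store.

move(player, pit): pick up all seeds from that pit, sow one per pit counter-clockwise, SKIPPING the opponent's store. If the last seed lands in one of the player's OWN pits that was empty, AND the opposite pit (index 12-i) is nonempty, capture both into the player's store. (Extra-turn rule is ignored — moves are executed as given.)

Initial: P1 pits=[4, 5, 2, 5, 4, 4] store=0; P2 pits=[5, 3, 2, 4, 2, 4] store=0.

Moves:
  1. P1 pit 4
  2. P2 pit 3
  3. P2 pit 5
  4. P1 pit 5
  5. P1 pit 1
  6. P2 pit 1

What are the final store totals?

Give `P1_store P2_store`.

Move 1: P1 pit4 -> P1=[4,5,2,5,0,5](1) P2=[6,4,2,4,2,4](0)
Move 2: P2 pit3 -> P1=[5,5,2,5,0,5](1) P2=[6,4,2,0,3,5](1)
Move 3: P2 pit5 -> P1=[6,6,3,6,0,5](1) P2=[6,4,2,0,3,0](2)
Move 4: P1 pit5 -> P1=[6,6,3,6,0,0](2) P2=[7,5,3,1,3,0](2)
Move 5: P1 pit1 -> P1=[6,0,4,7,1,1](3) P2=[8,5,3,1,3,0](2)
Move 6: P2 pit1 -> P1=[6,0,4,7,1,1](3) P2=[8,0,4,2,4,1](3)

Answer: 3 3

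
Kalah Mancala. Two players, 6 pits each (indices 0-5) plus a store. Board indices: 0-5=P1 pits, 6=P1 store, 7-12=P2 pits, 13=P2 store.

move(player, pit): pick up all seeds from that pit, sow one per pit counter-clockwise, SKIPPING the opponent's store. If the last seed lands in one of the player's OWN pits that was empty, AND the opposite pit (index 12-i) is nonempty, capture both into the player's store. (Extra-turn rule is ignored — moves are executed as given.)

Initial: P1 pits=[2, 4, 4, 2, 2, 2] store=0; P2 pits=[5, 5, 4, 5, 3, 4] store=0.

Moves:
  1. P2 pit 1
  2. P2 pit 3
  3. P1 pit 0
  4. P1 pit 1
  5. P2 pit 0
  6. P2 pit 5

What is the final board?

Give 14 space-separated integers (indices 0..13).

Move 1: P2 pit1 -> P1=[2,4,4,2,2,2](0) P2=[5,0,5,6,4,5](1)
Move 2: P2 pit3 -> P1=[3,5,5,2,2,2](0) P2=[5,0,5,0,5,6](2)
Move 3: P1 pit0 -> P1=[0,6,6,3,2,2](0) P2=[5,0,5,0,5,6](2)
Move 4: P1 pit1 -> P1=[0,0,7,4,3,3](1) P2=[6,0,5,0,5,6](2)
Move 5: P2 pit0 -> P1=[0,0,7,4,3,3](1) P2=[0,1,6,1,6,7](3)
Move 6: P2 pit5 -> P1=[1,1,8,5,4,4](1) P2=[0,1,6,1,6,0](4)

Answer: 1 1 8 5 4 4 1 0 1 6 1 6 0 4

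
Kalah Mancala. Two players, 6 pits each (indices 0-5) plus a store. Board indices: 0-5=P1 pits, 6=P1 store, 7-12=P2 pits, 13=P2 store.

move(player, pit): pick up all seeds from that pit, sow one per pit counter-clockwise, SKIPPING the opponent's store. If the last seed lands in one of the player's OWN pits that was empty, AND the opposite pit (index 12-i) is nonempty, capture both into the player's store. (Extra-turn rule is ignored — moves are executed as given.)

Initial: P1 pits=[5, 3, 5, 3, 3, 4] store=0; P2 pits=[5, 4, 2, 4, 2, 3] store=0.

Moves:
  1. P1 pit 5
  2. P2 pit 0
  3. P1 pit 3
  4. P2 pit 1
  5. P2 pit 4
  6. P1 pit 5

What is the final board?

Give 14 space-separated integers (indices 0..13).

Answer: 7 4 5 0 4 0 3 0 0 5 6 0 6 3

Derivation:
Move 1: P1 pit5 -> P1=[5,3,5,3,3,0](1) P2=[6,5,3,4,2,3](0)
Move 2: P2 pit0 -> P1=[5,3,5,3,3,0](1) P2=[0,6,4,5,3,4](1)
Move 3: P1 pit3 -> P1=[5,3,5,0,4,1](2) P2=[0,6,4,5,3,4](1)
Move 4: P2 pit1 -> P1=[6,3,5,0,4,1](2) P2=[0,0,5,6,4,5](2)
Move 5: P2 pit4 -> P1=[7,4,5,0,4,1](2) P2=[0,0,5,6,0,6](3)
Move 6: P1 pit5 -> P1=[7,4,5,0,4,0](3) P2=[0,0,5,6,0,6](3)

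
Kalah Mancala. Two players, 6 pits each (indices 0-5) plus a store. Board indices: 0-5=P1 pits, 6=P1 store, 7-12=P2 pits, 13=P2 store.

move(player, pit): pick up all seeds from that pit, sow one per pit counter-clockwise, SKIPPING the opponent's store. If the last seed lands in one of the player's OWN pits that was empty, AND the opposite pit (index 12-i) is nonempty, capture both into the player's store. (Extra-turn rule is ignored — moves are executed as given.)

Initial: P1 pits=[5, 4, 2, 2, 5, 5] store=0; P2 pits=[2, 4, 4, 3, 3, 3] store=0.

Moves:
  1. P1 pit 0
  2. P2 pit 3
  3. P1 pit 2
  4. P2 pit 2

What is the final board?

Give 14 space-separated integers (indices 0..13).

Move 1: P1 pit0 -> P1=[0,5,3,3,6,6](0) P2=[2,4,4,3,3,3](0)
Move 2: P2 pit3 -> P1=[0,5,3,3,6,6](0) P2=[2,4,4,0,4,4](1)
Move 3: P1 pit2 -> P1=[0,5,0,4,7,7](0) P2=[2,4,4,0,4,4](1)
Move 4: P2 pit2 -> P1=[0,5,0,4,7,7](0) P2=[2,4,0,1,5,5](2)

Answer: 0 5 0 4 7 7 0 2 4 0 1 5 5 2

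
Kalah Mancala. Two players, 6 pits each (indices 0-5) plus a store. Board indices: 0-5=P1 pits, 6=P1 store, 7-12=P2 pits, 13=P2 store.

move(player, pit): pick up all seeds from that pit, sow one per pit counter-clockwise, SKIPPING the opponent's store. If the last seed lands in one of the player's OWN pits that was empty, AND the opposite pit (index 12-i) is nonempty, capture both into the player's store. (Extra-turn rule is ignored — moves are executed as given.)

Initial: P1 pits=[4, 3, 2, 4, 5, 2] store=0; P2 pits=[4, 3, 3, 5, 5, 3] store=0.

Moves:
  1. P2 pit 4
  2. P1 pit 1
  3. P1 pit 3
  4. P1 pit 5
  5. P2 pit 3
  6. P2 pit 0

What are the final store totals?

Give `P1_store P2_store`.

Answer: 2 3

Derivation:
Move 1: P2 pit4 -> P1=[5,4,3,4,5,2](0) P2=[4,3,3,5,0,4](1)
Move 2: P1 pit1 -> P1=[5,0,4,5,6,3](0) P2=[4,3,3,5,0,4](1)
Move 3: P1 pit3 -> P1=[5,0,4,0,7,4](1) P2=[5,4,3,5,0,4](1)
Move 4: P1 pit5 -> P1=[5,0,4,0,7,0](2) P2=[6,5,4,5,0,4](1)
Move 5: P2 pit3 -> P1=[6,1,4,0,7,0](2) P2=[6,5,4,0,1,5](2)
Move 6: P2 pit0 -> P1=[6,1,4,0,7,0](2) P2=[0,6,5,1,2,6](3)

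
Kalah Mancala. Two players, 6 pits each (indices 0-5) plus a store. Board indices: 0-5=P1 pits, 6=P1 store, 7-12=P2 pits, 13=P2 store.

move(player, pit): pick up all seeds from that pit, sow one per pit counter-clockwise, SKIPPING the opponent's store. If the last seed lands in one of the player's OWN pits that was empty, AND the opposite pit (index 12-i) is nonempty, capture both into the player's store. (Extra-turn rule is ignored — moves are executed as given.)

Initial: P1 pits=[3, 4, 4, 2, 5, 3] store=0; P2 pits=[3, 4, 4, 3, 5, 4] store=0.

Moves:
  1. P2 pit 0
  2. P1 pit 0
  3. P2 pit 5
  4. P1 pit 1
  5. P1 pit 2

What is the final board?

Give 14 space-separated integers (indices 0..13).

Answer: 1 0 0 5 7 5 2 2 6 6 4 5 0 1

Derivation:
Move 1: P2 pit0 -> P1=[3,4,4,2,5,3](0) P2=[0,5,5,4,5,4](0)
Move 2: P1 pit0 -> P1=[0,5,5,3,5,3](0) P2=[0,5,5,4,5,4](0)
Move 3: P2 pit5 -> P1=[1,6,6,3,5,3](0) P2=[0,5,5,4,5,0](1)
Move 4: P1 pit1 -> P1=[1,0,7,4,6,4](1) P2=[1,5,5,4,5,0](1)
Move 5: P1 pit2 -> P1=[1,0,0,5,7,5](2) P2=[2,6,6,4,5,0](1)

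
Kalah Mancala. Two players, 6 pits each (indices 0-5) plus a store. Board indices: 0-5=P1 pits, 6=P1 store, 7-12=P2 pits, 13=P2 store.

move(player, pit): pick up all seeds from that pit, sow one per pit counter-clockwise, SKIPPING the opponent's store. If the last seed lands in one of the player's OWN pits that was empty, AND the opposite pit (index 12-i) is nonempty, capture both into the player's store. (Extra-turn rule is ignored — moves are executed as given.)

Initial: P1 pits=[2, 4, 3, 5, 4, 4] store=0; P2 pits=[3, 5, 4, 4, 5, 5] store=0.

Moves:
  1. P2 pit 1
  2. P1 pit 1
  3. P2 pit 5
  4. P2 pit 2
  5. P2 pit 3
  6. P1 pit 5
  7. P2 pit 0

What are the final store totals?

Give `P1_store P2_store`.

Answer: 1 4

Derivation:
Move 1: P2 pit1 -> P1=[2,4,3,5,4,4](0) P2=[3,0,5,5,6,6](1)
Move 2: P1 pit1 -> P1=[2,0,4,6,5,5](0) P2=[3,0,5,5,6,6](1)
Move 3: P2 pit5 -> P1=[3,1,5,7,6,5](0) P2=[3,0,5,5,6,0](2)
Move 4: P2 pit2 -> P1=[4,1,5,7,6,5](0) P2=[3,0,0,6,7,1](3)
Move 5: P2 pit3 -> P1=[5,2,6,7,6,5](0) P2=[3,0,0,0,8,2](4)
Move 6: P1 pit5 -> P1=[5,2,6,7,6,0](1) P2=[4,1,1,1,8,2](4)
Move 7: P2 pit0 -> P1=[5,2,6,7,6,0](1) P2=[0,2,2,2,9,2](4)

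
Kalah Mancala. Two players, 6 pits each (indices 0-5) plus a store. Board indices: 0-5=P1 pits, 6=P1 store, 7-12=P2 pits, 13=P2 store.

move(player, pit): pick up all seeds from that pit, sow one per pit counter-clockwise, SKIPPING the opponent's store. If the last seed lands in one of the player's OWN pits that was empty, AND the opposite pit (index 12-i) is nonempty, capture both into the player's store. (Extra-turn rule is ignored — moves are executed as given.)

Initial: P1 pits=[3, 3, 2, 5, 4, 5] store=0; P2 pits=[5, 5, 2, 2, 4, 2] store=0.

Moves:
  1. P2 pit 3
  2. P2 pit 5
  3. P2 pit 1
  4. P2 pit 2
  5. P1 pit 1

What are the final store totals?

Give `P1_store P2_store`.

Move 1: P2 pit3 -> P1=[3,3,2,5,4,5](0) P2=[5,5,2,0,5,3](0)
Move 2: P2 pit5 -> P1=[4,4,2,5,4,5](0) P2=[5,5,2,0,5,0](1)
Move 3: P2 pit1 -> P1=[4,4,2,5,4,5](0) P2=[5,0,3,1,6,1](2)
Move 4: P2 pit2 -> P1=[4,4,2,5,4,5](0) P2=[5,0,0,2,7,2](2)
Move 5: P1 pit1 -> P1=[4,0,3,6,5,6](0) P2=[5,0,0,2,7,2](2)

Answer: 0 2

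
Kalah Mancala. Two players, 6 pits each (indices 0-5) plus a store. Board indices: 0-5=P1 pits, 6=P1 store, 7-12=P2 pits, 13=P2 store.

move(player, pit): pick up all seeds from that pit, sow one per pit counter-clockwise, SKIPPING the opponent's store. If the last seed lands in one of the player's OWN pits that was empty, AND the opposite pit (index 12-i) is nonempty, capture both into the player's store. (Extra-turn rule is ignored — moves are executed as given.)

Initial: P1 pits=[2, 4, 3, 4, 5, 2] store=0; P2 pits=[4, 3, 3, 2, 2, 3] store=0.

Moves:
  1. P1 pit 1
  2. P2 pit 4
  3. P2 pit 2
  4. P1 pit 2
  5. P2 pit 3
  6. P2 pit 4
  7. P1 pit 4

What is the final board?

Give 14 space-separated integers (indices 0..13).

Answer: 2 0 0 6 0 5 2 5 4 1 1 1 7 3

Derivation:
Move 1: P1 pit1 -> P1=[2,0,4,5,6,3](0) P2=[4,3,3,2,2,3](0)
Move 2: P2 pit4 -> P1=[2,0,4,5,6,3](0) P2=[4,3,3,2,0,4](1)
Move 3: P2 pit2 -> P1=[2,0,4,5,6,3](0) P2=[4,3,0,3,1,5](1)
Move 4: P1 pit2 -> P1=[2,0,0,6,7,4](1) P2=[4,3,0,3,1,5](1)
Move 5: P2 pit3 -> P1=[2,0,0,6,7,4](1) P2=[4,3,0,0,2,6](2)
Move 6: P2 pit4 -> P1=[2,0,0,6,7,4](1) P2=[4,3,0,0,0,7](3)
Move 7: P1 pit4 -> P1=[2,0,0,6,0,5](2) P2=[5,4,1,1,1,7](3)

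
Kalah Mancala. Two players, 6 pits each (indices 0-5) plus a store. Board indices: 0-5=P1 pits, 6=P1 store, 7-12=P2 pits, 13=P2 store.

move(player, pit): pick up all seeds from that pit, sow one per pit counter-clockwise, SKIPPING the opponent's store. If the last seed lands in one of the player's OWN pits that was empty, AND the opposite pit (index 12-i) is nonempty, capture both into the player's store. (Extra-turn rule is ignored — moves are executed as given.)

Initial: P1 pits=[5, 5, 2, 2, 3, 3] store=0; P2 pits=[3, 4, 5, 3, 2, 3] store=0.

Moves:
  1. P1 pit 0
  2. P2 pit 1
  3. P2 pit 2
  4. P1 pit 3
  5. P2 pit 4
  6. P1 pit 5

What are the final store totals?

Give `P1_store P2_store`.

Answer: 2 2

Derivation:
Move 1: P1 pit0 -> P1=[0,6,3,3,4,4](0) P2=[3,4,5,3,2,3](0)
Move 2: P2 pit1 -> P1=[0,6,3,3,4,4](0) P2=[3,0,6,4,3,4](0)
Move 3: P2 pit2 -> P1=[1,7,3,3,4,4](0) P2=[3,0,0,5,4,5](1)
Move 4: P1 pit3 -> P1=[1,7,3,0,5,5](1) P2=[3,0,0,5,4,5](1)
Move 5: P2 pit4 -> P1=[2,8,3,0,5,5](1) P2=[3,0,0,5,0,6](2)
Move 6: P1 pit5 -> P1=[2,8,3,0,5,0](2) P2=[4,1,1,6,0,6](2)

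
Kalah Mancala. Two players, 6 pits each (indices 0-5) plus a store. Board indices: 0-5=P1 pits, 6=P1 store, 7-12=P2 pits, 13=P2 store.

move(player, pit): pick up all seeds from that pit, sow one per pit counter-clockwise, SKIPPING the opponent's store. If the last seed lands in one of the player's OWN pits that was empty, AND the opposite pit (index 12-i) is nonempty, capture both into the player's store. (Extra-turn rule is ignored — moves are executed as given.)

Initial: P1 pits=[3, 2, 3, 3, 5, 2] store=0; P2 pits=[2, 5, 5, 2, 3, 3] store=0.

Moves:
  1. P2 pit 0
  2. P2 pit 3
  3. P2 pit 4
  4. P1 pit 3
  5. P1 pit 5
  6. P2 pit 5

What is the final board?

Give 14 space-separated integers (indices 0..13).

Answer: 5 4 4 1 6 0 2 1 7 6 0 0 0 2

Derivation:
Move 1: P2 pit0 -> P1=[3,2,3,3,5,2](0) P2=[0,6,6,2,3,3](0)
Move 2: P2 pit3 -> P1=[3,2,3,3,5,2](0) P2=[0,6,6,0,4,4](0)
Move 3: P2 pit4 -> P1=[4,3,3,3,5,2](0) P2=[0,6,6,0,0,5](1)
Move 4: P1 pit3 -> P1=[4,3,3,0,6,3](1) P2=[0,6,6,0,0,5](1)
Move 5: P1 pit5 -> P1=[4,3,3,0,6,0](2) P2=[1,7,6,0,0,5](1)
Move 6: P2 pit5 -> P1=[5,4,4,1,6,0](2) P2=[1,7,6,0,0,0](2)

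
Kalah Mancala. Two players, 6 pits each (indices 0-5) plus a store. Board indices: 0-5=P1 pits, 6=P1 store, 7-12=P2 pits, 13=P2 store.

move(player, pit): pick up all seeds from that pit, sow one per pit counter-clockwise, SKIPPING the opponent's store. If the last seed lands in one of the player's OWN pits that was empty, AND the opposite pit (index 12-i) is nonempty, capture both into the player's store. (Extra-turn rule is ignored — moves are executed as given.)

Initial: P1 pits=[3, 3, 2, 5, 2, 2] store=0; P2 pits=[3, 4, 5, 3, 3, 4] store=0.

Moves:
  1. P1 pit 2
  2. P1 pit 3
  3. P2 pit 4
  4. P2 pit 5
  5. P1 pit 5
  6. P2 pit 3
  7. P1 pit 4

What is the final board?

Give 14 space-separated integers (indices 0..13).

Answer: 5 4 1 1 0 1 3 6 7 6 0 1 1 3

Derivation:
Move 1: P1 pit2 -> P1=[3,3,0,6,3,2](0) P2=[3,4,5,3,3,4](0)
Move 2: P1 pit3 -> P1=[3,3,0,0,4,3](1) P2=[4,5,6,3,3,4](0)
Move 3: P2 pit4 -> P1=[4,3,0,0,4,3](1) P2=[4,5,6,3,0,5](1)
Move 4: P2 pit5 -> P1=[5,4,1,1,4,3](1) P2=[4,5,6,3,0,0](2)
Move 5: P1 pit5 -> P1=[5,4,1,1,4,0](2) P2=[5,6,6,3,0,0](2)
Move 6: P2 pit3 -> P1=[5,4,1,1,4,0](2) P2=[5,6,6,0,1,1](3)
Move 7: P1 pit4 -> P1=[5,4,1,1,0,1](3) P2=[6,7,6,0,1,1](3)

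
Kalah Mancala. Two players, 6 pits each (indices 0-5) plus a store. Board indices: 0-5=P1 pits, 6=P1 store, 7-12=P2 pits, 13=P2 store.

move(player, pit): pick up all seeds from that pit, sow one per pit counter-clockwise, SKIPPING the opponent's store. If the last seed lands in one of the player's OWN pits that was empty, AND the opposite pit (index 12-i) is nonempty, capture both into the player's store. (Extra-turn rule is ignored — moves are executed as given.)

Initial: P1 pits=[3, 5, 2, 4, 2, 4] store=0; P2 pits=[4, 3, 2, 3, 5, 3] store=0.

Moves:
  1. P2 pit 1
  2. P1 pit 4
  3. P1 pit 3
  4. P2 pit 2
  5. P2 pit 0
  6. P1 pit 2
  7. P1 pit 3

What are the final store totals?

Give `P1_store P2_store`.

Move 1: P2 pit1 -> P1=[3,5,2,4,2,4](0) P2=[4,0,3,4,6,3](0)
Move 2: P1 pit4 -> P1=[3,5,2,4,0,5](1) P2=[4,0,3,4,6,3](0)
Move 3: P1 pit3 -> P1=[3,5,2,0,1,6](2) P2=[5,0,3,4,6,3](0)
Move 4: P2 pit2 -> P1=[3,5,2,0,1,6](2) P2=[5,0,0,5,7,4](0)
Move 5: P2 pit0 -> P1=[3,5,2,0,1,6](2) P2=[0,1,1,6,8,5](0)
Move 6: P1 pit2 -> P1=[3,5,0,1,2,6](2) P2=[0,1,1,6,8,5](0)
Move 7: P1 pit3 -> P1=[3,5,0,0,3,6](2) P2=[0,1,1,6,8,5](0)

Answer: 2 0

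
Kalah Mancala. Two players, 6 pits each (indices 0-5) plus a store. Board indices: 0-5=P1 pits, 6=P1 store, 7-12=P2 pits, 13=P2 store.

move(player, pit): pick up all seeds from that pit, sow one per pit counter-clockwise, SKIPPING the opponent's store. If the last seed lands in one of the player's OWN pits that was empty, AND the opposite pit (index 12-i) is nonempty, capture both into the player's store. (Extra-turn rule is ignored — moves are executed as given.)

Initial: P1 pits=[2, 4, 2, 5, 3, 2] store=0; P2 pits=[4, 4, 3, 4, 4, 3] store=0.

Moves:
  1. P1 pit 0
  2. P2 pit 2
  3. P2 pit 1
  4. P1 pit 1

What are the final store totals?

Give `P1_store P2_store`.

Answer: 1 0

Derivation:
Move 1: P1 pit0 -> P1=[0,5,3,5,3,2](0) P2=[4,4,3,4,4,3](0)
Move 2: P2 pit2 -> P1=[0,5,3,5,3,2](0) P2=[4,4,0,5,5,4](0)
Move 3: P2 pit1 -> P1=[0,5,3,5,3,2](0) P2=[4,0,1,6,6,5](0)
Move 4: P1 pit1 -> P1=[0,0,4,6,4,3](1) P2=[4,0,1,6,6,5](0)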